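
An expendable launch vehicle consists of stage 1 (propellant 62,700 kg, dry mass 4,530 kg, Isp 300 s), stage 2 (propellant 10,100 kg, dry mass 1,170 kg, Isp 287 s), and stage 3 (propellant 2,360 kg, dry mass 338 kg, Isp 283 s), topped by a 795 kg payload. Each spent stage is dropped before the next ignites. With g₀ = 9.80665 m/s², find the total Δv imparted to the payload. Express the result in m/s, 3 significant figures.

Δv ≈ 10600 m/s

Ignition mass of stage 1 = 62,700+4,530 + 10,100+1,170 + 2,360+338 + 795 = 81,993 kg.
Stage 1: m₀ = 81,993 kg, m_f = 81,993 − 62,700 = 19,293 kg; Δv = 300×9.80665×ln(4.25) = 2942.0×1.4469 ≈ 4257 m/s.
Stage 2: m₀ = 14,763 kg, m_f = 14,763 − 10,100 = 4,663 kg; Δv = 287×9.80665×ln(3.166) = 2814.5×1.1525 ≈ 3244 m/s.
Stage 3: m₀ = 3,493 kg, m_f = 3,493 − 2,360 = 1,133 kg; Δv = 283×9.80665×ln(3.083) = 2775.3×1.1259 ≈ 3125 m/s.
Total Δv = 4257 + 3244 + 3125 = 10626 m/s.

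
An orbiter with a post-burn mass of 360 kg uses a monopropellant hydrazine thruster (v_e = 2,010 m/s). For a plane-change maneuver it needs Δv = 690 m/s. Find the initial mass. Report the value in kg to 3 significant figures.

initial mass ≈ 507 kg

m₀/m_f = exp(Δv / v_e) = exp(690 / 2010.0) = exp(0.3433) = 1.4096.
m₀ = m_f × 1.4096 = 360 × 1.4096 = 507.456 kg.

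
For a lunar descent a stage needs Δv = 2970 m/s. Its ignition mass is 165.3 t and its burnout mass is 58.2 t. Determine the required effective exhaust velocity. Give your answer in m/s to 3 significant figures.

ln(m₀/m_f) = ln(165300/58200) = ln(2.84) = 1.0439.
Using Δv = v_e ln(m₀/m_f): v_e = Δv / ln(m₀/m_f) = 2970 / 1.0439 = 2845.2 m/s.

v_e ≈ 2850 m/s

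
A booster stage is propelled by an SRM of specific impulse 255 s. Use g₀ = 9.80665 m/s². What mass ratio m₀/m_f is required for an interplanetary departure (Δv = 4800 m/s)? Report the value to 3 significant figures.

v_e = Isp · g₀ = 255 × 9.80665 = 2500.7 m/s.
m₀/m_f = exp(Δv / v_e) = exp(4800 / 2500.7) = exp(1.9195) = 6.8173.

mass ratio ≈ 6.82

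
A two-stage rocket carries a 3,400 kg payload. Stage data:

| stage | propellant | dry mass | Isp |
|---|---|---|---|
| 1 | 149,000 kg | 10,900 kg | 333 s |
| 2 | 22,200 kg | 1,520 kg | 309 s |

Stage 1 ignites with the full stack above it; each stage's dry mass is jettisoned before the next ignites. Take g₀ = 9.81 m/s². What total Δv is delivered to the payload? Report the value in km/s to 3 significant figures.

Δv ≈ 10.4 km/s

Ignition mass of stage 1 = 149,000+10,900 + 22,200+1,520 + 3,400 = 187,020 kg.
Stage 1: m₀ = 187,020 kg, m_f = 187,020 − 149,000 = 38,020 kg; Δv = 333×9.81×ln(4.919) = 3266.7×1.5931 ≈ 5204 m/s.
Stage 2: m₀ = 27,120 kg, m_f = 27,120 − 22,200 = 4,920 kg; Δv = 309×9.81×ln(5.512) = 3031.3×1.7070 ≈ 5174 m/s.
Total Δv = 5204 + 5174 = 10378 m/s.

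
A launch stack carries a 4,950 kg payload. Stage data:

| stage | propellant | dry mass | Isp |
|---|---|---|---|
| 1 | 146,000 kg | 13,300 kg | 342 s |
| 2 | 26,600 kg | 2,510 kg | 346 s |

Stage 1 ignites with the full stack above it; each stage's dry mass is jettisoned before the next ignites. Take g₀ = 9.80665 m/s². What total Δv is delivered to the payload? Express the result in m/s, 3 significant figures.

Δv ≈ 9870 m/s

Ignition mass of stage 1 = 146,000+13,300 + 26,600+2,510 + 4,950 = 193,360 kg.
Stage 1: m₀ = 193,360 kg, m_f = 193,360 − 146,000 = 47,360 kg; Δv = 342×9.80665×ln(4.083) = 3353.9×1.4068 ≈ 4718 m/s.
Stage 2: m₀ = 34,060 kg, m_f = 34,060 − 26,600 = 7,460 kg; Δv = 346×9.80665×ln(4.566) = 3393.1×1.5186 ≈ 5153 m/s.
Total Δv = 4718 + 5153 = 9871 m/s.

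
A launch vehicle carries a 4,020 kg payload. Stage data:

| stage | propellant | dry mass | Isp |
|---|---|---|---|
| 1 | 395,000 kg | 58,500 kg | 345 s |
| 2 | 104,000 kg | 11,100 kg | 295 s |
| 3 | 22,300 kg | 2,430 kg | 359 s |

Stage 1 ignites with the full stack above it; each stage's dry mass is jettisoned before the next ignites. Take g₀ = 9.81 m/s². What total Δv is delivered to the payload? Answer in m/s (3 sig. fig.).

Δv ≈ 12600 m/s

Ignition mass of stage 1 = 395,000+58,500 + 104,000+11,100 + 22,300+2,430 + 4,020 = 597,350 kg.
Stage 1: m₀ = 597,350 kg, m_f = 597,350 − 395,000 = 202,350 kg; Δv = 345×9.81×ln(2.952) = 3384.5×1.0825 ≈ 3664 m/s.
Stage 2: m₀ = 143,850 kg, m_f = 143,850 − 104,000 = 39,850 kg; Δv = 295×9.81×ln(3.61) = 2894.0×1.2836 ≈ 3715 m/s.
Stage 3: m₀ = 28,750 kg, m_f = 28,750 − 22,300 = 6,450 kg; Δv = 359×9.81×ln(4.457) = 3521.8×1.4946 ≈ 5264 m/s.
Total Δv = 3664 + 3715 + 5264 = 12643 m/s.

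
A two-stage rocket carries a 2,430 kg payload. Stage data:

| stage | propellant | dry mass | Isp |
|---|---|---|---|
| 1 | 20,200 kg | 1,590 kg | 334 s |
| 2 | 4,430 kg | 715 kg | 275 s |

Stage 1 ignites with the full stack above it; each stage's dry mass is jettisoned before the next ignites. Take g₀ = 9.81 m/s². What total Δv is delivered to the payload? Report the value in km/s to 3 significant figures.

Δv ≈ 6.19 km/s

Ignition mass of stage 1 = 20,200+1,590 + 4,430+715 + 2,430 = 29,365 kg.
Stage 1: m₀ = 29,365 kg, m_f = 29,365 − 20,200 = 9,165 kg; Δv = 334×9.81×ln(3.204) = 3276.5×1.1644 ≈ 3815 m/s.
Stage 2: m₀ = 7,575 kg, m_f = 7,575 − 4,430 = 3,145 kg; Δv = 275×9.81×ln(2.409) = 2697.8×0.8790 ≈ 2371 m/s.
Total Δv = 3815 + 2371 = 6186 m/s.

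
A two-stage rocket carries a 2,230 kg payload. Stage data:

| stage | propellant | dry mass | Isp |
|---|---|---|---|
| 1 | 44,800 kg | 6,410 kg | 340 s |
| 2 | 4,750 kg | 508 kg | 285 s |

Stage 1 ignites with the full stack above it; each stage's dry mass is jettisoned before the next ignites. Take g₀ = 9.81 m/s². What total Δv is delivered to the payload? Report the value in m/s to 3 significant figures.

Δv ≈ 7620 m/s

Ignition mass of stage 1 = 44,800+6,410 + 4,750+508 + 2,230 = 58,698 kg.
Stage 1: m₀ = 58,698 kg, m_f = 58,698 − 44,800 = 13,898 kg; Δv = 340×9.81×ln(4.223) = 3335.4×1.4407 ≈ 4805 m/s.
Stage 2: m₀ = 7,488 kg, m_f = 7,488 − 4,750 = 2,738 kg; Δv = 285×9.81×ln(2.735) = 2795.9×1.0061 ≈ 2813 m/s.
Total Δv = 4805 + 2813 = 7618 m/s.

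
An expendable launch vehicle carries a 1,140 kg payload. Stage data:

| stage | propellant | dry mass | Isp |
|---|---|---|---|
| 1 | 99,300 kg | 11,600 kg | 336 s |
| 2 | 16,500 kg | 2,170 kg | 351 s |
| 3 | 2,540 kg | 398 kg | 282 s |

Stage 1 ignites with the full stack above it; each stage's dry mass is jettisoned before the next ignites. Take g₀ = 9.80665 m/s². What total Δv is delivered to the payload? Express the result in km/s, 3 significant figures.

Ignition mass of stage 1 = 99,300+11,600 + 16,500+2,170 + 2,540+398 + 1,140 = 133,648 kg.
Stage 1: m₀ = 133,648 kg, m_f = 133,648 − 99,300 = 34,348 kg; Δv = 336×9.80665×ln(3.891) = 3295.0×1.3587 ≈ 4477 m/s.
Stage 2: m₀ = 22,748 kg, m_f = 22,748 − 16,500 = 6,248 kg; Δv = 351×9.80665×ln(3.641) = 3442.1×1.2922 ≈ 4448 m/s.
Stage 3: m₀ = 4,078 kg, m_f = 4,078 − 2,540 = 1,538 kg; Δv = 282×9.80665×ln(2.651) = 2765.5×0.9751 ≈ 2697 m/s.
Total Δv = 4477 + 4448 + 2697 = 11622 m/s.

Δv ≈ 11.6 km/s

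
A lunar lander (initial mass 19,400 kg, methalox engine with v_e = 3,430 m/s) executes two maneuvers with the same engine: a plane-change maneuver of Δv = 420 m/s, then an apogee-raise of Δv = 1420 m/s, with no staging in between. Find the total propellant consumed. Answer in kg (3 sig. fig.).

After the first burn: m = 19400 × exp(−420/3430.0) = 19400 × 0.88475 = 17,164.2 kg.
After the second burn: m = 17,164.2 × exp(−1420/3430.0) = 17,164.2 × 0.66100 = 11,345.5 kg.
Total propellant = m₀ − m_final = 19400 − 11,345.5 = 8,054.5 kg.

total propellant consumed ≈ 8050 kg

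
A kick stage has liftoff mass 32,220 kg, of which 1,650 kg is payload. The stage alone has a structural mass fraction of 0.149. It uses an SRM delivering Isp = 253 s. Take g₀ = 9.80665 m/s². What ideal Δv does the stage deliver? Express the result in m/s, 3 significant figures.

Δv ≈ 4090 m/s

Stage wet mass = m₀ − payload = 32,220 − 1,650 = 30,570 kg.
Stage dry mass = ε × stage wet mass = 0.149 × 30,570 = 4,554.93 kg.
Burnout mass m_f = stage dry + payload = 4,554.93 + 1,650 = 6,204.93 kg.
v_e = Isp · g₀ = 253 × 9.80665 = 2481.1 m/s.
Rocket equation: Δv = v_e · ln(32,220/6,204.93) = 2481.1 × ln(5.193) = 2481.1 × 1.6472 ≈ 4087 m/s.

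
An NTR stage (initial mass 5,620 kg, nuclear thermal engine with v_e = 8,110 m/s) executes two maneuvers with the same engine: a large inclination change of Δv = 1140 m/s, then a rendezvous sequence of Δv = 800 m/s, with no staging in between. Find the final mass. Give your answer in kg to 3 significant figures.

After the first burn: m = 5620 × exp(−1140/8110.0) = 5620 × 0.86887 = 4,883.05 kg.
After the second burn: m = 4,883.05 × exp(−800/8110.0) = 4,883.05 × 0.90607 = 4,424.39 kg.

final mass ≈ 4420 kg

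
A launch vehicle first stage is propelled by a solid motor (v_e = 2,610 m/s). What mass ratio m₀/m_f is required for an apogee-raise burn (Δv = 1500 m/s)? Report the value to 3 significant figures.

m₀/m_f = exp(Δv / v_e) = exp(1500 / 2610.0) = exp(0.5747) = 1.7766.

mass ratio ≈ 1.78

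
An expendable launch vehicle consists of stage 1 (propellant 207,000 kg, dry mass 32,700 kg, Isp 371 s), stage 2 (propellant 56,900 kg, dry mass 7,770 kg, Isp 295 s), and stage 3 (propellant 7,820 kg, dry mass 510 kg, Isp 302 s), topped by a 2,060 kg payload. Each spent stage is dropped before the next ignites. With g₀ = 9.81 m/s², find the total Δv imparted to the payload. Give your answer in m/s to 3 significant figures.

Ignition mass of stage 1 = 207,000+32,700 + 56,900+7,770 + 7,820+510 + 2,060 = 314,760 kg.
Stage 1: m₀ = 314,760 kg, m_f = 314,760 − 207,000 = 107,760 kg; Δv = 371×9.81×ln(2.921) = 3639.5×1.0719 ≈ 3901 m/s.
Stage 2: m₀ = 75,060 kg, m_f = 75,060 − 56,900 = 18,160 kg; Δv = 295×9.81×ln(4.133) = 2894.0×1.4191 ≈ 4107 m/s.
Stage 3: m₀ = 10,390 kg, m_f = 10,390 − 7,820 = 2,570 kg; Δv = 302×9.81×ln(4.043) = 2962.6×1.3969 ≈ 4139 m/s.
Total Δv = 3901 + 4107 + 4139 = 12147 m/s.

Δv ≈ 12100 m/s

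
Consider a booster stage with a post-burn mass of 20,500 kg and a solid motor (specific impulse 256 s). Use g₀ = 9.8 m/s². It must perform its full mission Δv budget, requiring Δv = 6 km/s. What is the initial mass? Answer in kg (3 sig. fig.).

v_e = Isp · g₀ = 256 × 9.8 = 2508.8 m/s.
m₀/m_f = exp(Δv / v_e) = exp(6000 / 2508.8) = exp(2.3916) = 10.9308.
m₀ = m_f × 10.9308 = 20,500 × 10.9308 = 224,081 kg.

initial mass ≈ 224000 kg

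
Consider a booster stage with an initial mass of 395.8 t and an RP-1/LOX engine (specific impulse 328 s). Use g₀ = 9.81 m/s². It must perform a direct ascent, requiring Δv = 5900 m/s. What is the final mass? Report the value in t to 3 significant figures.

final mass ≈ 63.3 t

v_e = Isp · g₀ = 328 × 9.81 = 3217.7 m/s.
m₀/m_f = exp(Δv / v_e) = exp(5900 / 3217.7) = exp(1.8336) = 6.2565.
m_f = m₀ / 6.2565 = 395.8 / 6.2565 = 63.2622 t.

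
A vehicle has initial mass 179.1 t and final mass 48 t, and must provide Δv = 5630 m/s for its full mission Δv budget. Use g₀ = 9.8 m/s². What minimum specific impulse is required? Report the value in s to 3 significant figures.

Isp ≈ 436 s

ln(m₀/m_f) = ln(179100/48000) = ln(3.731) = 1.3167.
v_e = Δv / ln(m₀/m_f) = 5630 / 1.3167 = 4275.7 m/s.
Isp = v_e / g₀ = 4275.7 / 9.8 = 436.3 s.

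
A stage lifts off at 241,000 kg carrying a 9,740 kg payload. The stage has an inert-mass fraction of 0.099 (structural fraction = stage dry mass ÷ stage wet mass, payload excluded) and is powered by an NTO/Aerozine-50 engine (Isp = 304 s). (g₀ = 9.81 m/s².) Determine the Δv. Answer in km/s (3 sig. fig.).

Stage wet mass = m₀ − payload = 241,000 − 9,740 = 231,260 kg.
Stage dry mass = ε × stage wet mass = 0.099 × 231,260 = 22,894.7 kg.
Burnout mass m_f = stage dry + payload = 22,894.7 + 9,740 = 32,634.7 kg.
v_e = Isp · g₀ = 304 × 9.81 = 2982.2 m/s.
Δv = v_e · ln(241,000/32,634.7) = 2982.2 × ln(7.385) = 2982.2 × 1.9994 ≈ 5963 m/s.

Δv ≈ 5.96 km/s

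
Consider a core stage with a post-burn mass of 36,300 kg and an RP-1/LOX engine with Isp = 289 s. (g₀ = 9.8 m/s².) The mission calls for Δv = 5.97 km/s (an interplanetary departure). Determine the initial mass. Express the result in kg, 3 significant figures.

v_e = Isp · g₀ = 289 × 9.8 = 2832.2 m/s.
m₀/m_f = exp(Δv / v_e) = exp(5970 / 2832.2) = exp(2.1079) = 8.2310.
m₀ = m_f × 8.2310 = 36,300 × 8.2310 = 298,785 kg.

initial mass ≈ 299000 kg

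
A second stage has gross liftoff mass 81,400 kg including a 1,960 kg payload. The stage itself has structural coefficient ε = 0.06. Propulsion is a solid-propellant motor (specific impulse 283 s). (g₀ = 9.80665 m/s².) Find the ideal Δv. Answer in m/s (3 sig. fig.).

Stage wet mass = m₀ − payload = 81,400 − 1,960 = 79,440 kg.
Stage dry mass = ε × stage wet mass = 0.06 × 79,440 = 4,766.4 kg.
Burnout mass m_f = stage dry + payload = 4,766.4 + 1,960 = 6,726.4 kg.
v_e = Isp · g₀ = 283 × 9.80665 = 2775.3 m/s.
By the Tsiolkovsky rocket equation, Δv = v_e · ln(81,400/6,726.4) = 2775.3 × ln(12.1) = 2775.3 × 2.4933 ≈ 6920 m/s.

Δv ≈ 6920 m/s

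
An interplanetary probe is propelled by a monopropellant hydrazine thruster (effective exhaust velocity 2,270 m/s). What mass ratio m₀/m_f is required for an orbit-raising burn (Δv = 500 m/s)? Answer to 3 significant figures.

m₀/m_f = exp(Δv / v_e) = exp(500 / 2270.0) = exp(0.2203) = 1.2464.

mass ratio ≈ 1.25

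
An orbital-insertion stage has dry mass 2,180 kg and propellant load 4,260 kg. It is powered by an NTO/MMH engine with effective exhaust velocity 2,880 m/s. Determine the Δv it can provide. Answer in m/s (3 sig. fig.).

Δv ≈ 3120 m/s

m₀ = m_dry + m_prop = 2,180 + 4,260 = 6,440 kg.
Using Δv = v_e ln(m₀/m_f): Δv = v_e · ln(m₀/m_f) = 2880.0 × ln(2.954) = 2880.0 × 1.0832 ≈ 3119.6 m/s.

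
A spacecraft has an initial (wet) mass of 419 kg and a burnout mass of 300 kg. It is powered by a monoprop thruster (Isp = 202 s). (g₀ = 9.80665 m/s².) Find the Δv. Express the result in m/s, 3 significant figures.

Δv ≈ 662 m/s

v_e = Isp · g₀ = 202 × 9.80665 = 1980.9 m/s.
Δv = v_e · ln(m₀/m_f) = 1980.9 × ln(1.397) = 1980.9 × 0.3341 ≈ 661.8 m/s.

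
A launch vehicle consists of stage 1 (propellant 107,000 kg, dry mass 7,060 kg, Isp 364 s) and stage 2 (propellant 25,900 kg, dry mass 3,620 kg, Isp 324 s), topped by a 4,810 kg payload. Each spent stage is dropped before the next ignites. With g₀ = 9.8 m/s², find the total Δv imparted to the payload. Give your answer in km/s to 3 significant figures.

Δv ≈ 9.01 km/s

Ignition mass of stage 1 = 107,000+7,060 + 25,900+3,620 + 4,810 = 148,390 kg.
Stage 1: m₀ = 148,390 kg, m_f = 148,390 − 107,000 = 41,390 kg; Δv = 364×9.8×ln(3.585) = 3567.2×1.2768 ≈ 4555 m/s.
Stage 2: m₀ = 34,330 kg, m_f = 34,330 − 25,900 = 8,430 kg; Δv = 324×9.8×ln(4.072) = 3175.2×1.4042 ≈ 4459 m/s.
Total Δv = 4555 + 4459 = 9014 m/s.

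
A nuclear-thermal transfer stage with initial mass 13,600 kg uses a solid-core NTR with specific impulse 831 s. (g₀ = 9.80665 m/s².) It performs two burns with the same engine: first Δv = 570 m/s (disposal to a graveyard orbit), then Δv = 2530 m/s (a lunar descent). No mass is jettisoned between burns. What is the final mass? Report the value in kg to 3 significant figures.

final mass ≈ 9300 kg

v_e = Isp · g₀ = 831 × 9.80665 = 8149.3 m/s.
After the first burn: m = 13600 × exp(−570/8149.3) = 13600 × 0.93245 = 12,681.3 kg.
After the second burn: m = 12,681.3 × exp(−2530/8149.3) = 12,681.3 × 0.73311 = 9,296.79 kg.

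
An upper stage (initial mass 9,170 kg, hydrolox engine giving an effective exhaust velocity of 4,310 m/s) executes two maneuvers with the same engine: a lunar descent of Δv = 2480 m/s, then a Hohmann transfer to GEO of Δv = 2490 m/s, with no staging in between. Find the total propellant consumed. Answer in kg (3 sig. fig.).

total propellant consumed ≈ 6280 kg

After the first burn: m = 9170 × exp(−2480/4310.0) = 9170 × 0.56248 = 5,157.94 kg.
After the second burn: m = 5,157.94 × exp(−2490/4310.0) = 5,157.94 × 0.56117 = 2,894.48 kg.
Total propellant = m₀ − m_final = 9170 − 2,894.48 = 6,275.52 kg.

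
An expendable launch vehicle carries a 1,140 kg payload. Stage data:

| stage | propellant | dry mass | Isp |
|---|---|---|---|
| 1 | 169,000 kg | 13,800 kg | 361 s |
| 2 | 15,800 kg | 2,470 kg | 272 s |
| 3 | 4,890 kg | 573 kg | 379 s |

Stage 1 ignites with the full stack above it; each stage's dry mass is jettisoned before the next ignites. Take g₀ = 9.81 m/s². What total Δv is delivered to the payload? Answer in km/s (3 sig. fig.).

Δv ≈ 13.7 km/s

Ignition mass of stage 1 = 169,000+13,800 + 15,800+2,470 + 4,890+573 + 1,140 = 207,673 kg.
Stage 1: m₀ = 207,673 kg, m_f = 207,673 − 169,000 = 38,673 kg; Δv = 361×9.81×ln(5.37) = 3541.4×1.6808 ≈ 5952 m/s.
Stage 2: m₀ = 24,873 kg, m_f = 24,873 − 15,800 = 9,073 kg; Δv = 272×9.81×ln(2.741) = 2668.3×1.0085 ≈ 2691 m/s.
Stage 3: m₀ = 6,603 kg, m_f = 6,603 − 4,890 = 1,713 kg; Δv = 379×9.81×ln(3.855) = 3718.0×1.3493 ≈ 5017 m/s.
Total Δv = 5952 + 2691 + 5017 = 13660 m/s.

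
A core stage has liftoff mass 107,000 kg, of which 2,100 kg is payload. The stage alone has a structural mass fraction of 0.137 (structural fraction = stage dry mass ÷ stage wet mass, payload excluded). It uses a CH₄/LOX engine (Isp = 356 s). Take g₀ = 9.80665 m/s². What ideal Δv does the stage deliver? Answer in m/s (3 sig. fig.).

Δv ≈ 6530 m/s

Stage wet mass = m₀ − payload = 107,000 − 2,100 = 104,900 kg.
Stage dry mass = ε × stage wet mass = 0.137 × 104,900 = 14,371.3 kg.
Burnout mass m_f = stage dry + payload = 14,371.3 + 2,100 = 16,471.3 kg.
v_e = Isp · g₀ = 356 × 9.80665 = 3491.2 m/s.
From the ideal rocket equation, Δv = v_e · ln(107,000/16,471.3) = 3491.2 × ln(6.496) = 3491.2 × 1.8712 ≈ 6533 m/s.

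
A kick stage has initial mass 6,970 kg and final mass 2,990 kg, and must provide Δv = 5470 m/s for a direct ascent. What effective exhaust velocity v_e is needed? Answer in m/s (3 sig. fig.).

v_e ≈ 6460 m/s

ln(m₀/m_f) = ln(6970/2990) = ln(2.331) = 0.8463.
v_e = Δv / ln(m₀/m_f) = 5470 / 0.8463 = 6463.1 m/s.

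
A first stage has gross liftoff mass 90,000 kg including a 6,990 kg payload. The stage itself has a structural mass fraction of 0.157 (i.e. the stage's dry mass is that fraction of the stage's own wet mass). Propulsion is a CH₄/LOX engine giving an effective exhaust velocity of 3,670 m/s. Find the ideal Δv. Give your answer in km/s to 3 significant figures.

Δv ≈ 5.52 km/s

Stage wet mass = m₀ − payload = 90,000 − 6,990 = 83,010 kg.
Stage dry mass = ε × stage wet mass = 0.157 × 83,010 = 13,032.6 kg.
Burnout mass m_f = stage dry + payload = 13,032.6 + 6,990 = 20,022.6 kg.
Δv = v_e · ln(90,000/20,022.6) = 3670.0 × ln(4.495) = 3670.0 × 1.5029 ≈ 5516 m/s.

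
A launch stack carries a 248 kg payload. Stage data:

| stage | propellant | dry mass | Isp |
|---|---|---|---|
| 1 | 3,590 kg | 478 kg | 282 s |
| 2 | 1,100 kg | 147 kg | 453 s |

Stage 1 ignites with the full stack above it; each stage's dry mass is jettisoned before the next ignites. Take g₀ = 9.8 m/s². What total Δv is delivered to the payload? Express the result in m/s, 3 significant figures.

Ignition mass of stage 1 = 3,590+478 + 1,100+147 + 248 = 5,563 kg.
Stage 1: m₀ = 5,563 kg, m_f = 5,563 − 3,590 = 1,973 kg; Δv = 282×9.8×ln(2.82) = 2763.6×1.0366 ≈ 2865 m/s.
Stage 2: m₀ = 1,495 kg, m_f = 1,495 − 1,100 = 395 kg; Δv = 453×9.8×ln(3.785) = 4439.4×1.3310 ≈ 5909 m/s.
Total Δv = 2865 + 5909 = 8774 m/s.

Δv ≈ 8770 m/s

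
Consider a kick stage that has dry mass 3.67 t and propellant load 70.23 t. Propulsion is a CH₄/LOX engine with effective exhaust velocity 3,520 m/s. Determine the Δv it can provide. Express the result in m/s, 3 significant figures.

m₀ = m_dry + m_prop = 3.67 + 70.23 = 73.9 t.
Rocket equation: Δv = v_e · ln(m₀/m_f) = 3520.0 × ln(20.14) = 3520.0 × 3.0025 ≈ 10568.9 m/s.

Δv ≈ 10600 m/s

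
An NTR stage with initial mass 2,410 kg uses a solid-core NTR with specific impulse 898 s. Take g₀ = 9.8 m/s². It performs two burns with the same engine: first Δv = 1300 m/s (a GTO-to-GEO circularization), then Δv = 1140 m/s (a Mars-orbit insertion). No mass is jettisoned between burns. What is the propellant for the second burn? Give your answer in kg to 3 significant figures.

v_e = Isp · g₀ = 898 × 9.8 = 8800.4 m/s.
After the first burn: m = 2410 × exp(−1300/8800.4) = 2410 × 0.86267 = 2,079.03 kg.
After the second burn: m = 2,079.03 × exp(−1140/8800.4) = 2,079.03 × 0.87850 = 1,826.43 kg.
Second-burn propellant = 2,079.03 − 1,826.43 = 252.6 kg.

propellant for the second burn ≈ 253 kg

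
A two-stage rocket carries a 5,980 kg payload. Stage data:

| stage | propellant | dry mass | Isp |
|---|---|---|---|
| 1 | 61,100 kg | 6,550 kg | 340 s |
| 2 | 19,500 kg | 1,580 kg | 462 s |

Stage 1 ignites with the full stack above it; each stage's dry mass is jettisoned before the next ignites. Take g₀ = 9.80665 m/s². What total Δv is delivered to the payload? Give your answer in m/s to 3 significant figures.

Ignition mass of stage 1 = 61,100+6,550 + 19,500+1,580 + 5,980 = 94,710 kg.
Stage 1: m₀ = 94,710 kg, m_f = 94,710 − 61,100 = 33,610 kg; Δv = 340×9.80665×ln(2.818) = 3334.3×1.0360 ≈ 3454 m/s.
Stage 2: m₀ = 27,060 kg, m_f = 27,060 − 19,500 = 7,560 kg; Δv = 462×9.80665×ln(3.579) = 4530.7×1.2752 ≈ 5777 m/s.
Total Δv = 3454 + 5777 = 9231 m/s.

Δv ≈ 9230 m/s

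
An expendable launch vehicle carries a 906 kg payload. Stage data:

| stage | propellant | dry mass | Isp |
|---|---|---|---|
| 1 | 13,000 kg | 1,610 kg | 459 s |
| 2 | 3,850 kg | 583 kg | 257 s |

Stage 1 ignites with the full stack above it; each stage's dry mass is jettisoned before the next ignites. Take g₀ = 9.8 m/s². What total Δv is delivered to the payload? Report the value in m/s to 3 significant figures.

Ignition mass of stage 1 = 13,000+1,610 + 3,850+583 + 906 = 19,949 kg.
Stage 1: m₀ = 19,949 kg, m_f = 19,949 − 13,000 = 6,949 kg; Δv = 459×9.8×ln(2.871) = 4498.2×1.0546 ≈ 4744 m/s.
Stage 2: m₀ = 5,339 kg, m_f = 5,339 − 3,850 = 1,489 kg; Δv = 257×9.8×ln(3.586) = 2518.6×1.2769 ≈ 3216 m/s.
Total Δv = 4744 + 3216 = 7960 m/s.

Δv ≈ 7960 m/s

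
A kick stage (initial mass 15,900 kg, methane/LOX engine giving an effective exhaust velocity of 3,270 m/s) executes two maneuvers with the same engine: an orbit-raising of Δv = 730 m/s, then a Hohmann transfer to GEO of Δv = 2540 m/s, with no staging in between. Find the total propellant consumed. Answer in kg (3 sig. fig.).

total propellant consumed ≈ 10100 kg

After the first burn: m = 15900 × exp(−730/3270.0) = 15900 × 0.79992 = 12,718.7 kg.
After the second burn: m = 12,718.7 × exp(−2540/3270.0) = 12,718.7 × 0.45989 = 5,849.2 kg.
Total propellant = m₀ − m_final = 15900 − 5,849.2 = 10,050.8 kg.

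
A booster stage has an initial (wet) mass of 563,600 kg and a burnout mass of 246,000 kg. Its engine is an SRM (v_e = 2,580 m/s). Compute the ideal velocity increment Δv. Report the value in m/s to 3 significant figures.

From the ideal rocket equation, Δv = v_e · ln(m₀/m_f) = 2580.0 × ln(2.291) = 2580.0 × 0.8290 ≈ 2138.9 m/s.

Δv ≈ 2140 m/s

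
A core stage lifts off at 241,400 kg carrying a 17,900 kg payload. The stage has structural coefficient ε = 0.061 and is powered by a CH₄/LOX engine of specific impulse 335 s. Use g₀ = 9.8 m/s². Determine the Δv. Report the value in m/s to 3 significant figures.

Δv ≈ 6680 m/s

Stage wet mass = m₀ − payload = 241,400 − 17,900 = 223,500 kg.
Stage dry mass = ε × stage wet mass = 0.061 × 223,500 = 13,633.5 kg.
Burnout mass m_f = stage dry + payload = 13,633.5 + 17,900 = 31,533.5 kg.
v_e = Isp · g₀ = 335 × 9.8 = 3283.0 m/s.
Rocket equation: Δv = v_e · ln(241,400/31,533.5) = 3283.0 × ln(7.655) = 3283.0 × 2.0354 ≈ 6682 m/s.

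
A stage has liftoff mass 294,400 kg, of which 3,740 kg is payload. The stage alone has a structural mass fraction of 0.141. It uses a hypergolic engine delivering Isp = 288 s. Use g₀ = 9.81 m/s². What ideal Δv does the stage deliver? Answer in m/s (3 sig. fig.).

Stage wet mass = m₀ − payload = 294,400 − 3,740 = 290,660 kg.
Stage dry mass = ε × stage wet mass = 0.141 × 290,660 = 40,983.1 kg.
Burnout mass m_f = stage dry + payload = 40,983.1 + 3,740 = 44,723.1 kg.
v_e = Isp · g₀ = 288 × 9.81 = 2825.3 m/s.
Δv = v_e · ln(294,400/44,723.1) = 2825.3 × ln(6.583) = 2825.3 × 1.8844 ≈ 5324 m/s.

Δv ≈ 5320 m/s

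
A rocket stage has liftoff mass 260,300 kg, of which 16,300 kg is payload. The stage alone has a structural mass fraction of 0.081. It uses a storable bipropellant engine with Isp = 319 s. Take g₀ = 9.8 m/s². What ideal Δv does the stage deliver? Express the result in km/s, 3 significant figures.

Stage wet mass = m₀ − payload = 260,300 − 16,300 = 244,000 kg.
Stage dry mass = ε × stage wet mass = 0.081 × 244,000 = 19,764 kg.
Burnout mass m_f = stage dry + payload = 19,764 + 16,300 = 36,064 kg.
v_e = Isp · g₀ = 319 × 9.8 = 3126.2 m/s.
Δv = v_e · ln(260,300/36,064) = 3126.2 × ln(7.218) = 3126.2 × 1.9765 ≈ 6179 m/s.

Δv ≈ 6.18 km/s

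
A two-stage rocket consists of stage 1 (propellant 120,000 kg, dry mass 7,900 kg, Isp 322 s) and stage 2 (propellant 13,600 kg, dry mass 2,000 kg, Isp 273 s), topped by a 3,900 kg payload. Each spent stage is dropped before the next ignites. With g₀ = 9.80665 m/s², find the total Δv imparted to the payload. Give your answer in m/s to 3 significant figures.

Ignition mass of stage 1 = 120,000+7,900 + 13,600+2,000 + 3,900 = 147,400 kg.
Stage 1: m₀ = 147,400 kg, m_f = 147,400 − 120,000 = 27,400 kg; Δv = 322×9.80665×ln(5.38) = 3157.7×1.6826 ≈ 5313 m/s.
Stage 2: m₀ = 19,500 kg, m_f = 19,500 − 13,600 = 5,900 kg; Δv = 273×9.80665×ln(3.305) = 2677.2×1.1955 ≈ 3201 m/s.
Total Δv = 5313 + 3201 = 8514 m/s.

Δv ≈ 8510 m/s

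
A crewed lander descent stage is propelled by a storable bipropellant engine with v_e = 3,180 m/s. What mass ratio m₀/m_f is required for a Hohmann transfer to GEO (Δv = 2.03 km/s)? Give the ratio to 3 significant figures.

mass ratio ≈ 1.89

m₀/m_f = exp(Δv / v_e) = exp(2030 / 3180.0) = exp(0.6384) = 1.8934.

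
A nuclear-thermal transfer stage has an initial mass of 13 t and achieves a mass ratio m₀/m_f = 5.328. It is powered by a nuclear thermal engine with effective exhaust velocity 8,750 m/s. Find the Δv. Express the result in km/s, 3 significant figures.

Δv = v_e · ln(5.328) = 8750.0 × 1.6730 ≈ 14638.5 m/s.

Δv ≈ 14.6 km/s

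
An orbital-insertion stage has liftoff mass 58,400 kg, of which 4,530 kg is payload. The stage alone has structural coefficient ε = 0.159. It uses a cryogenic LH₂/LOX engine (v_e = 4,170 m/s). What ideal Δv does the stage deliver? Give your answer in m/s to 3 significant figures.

Stage wet mass = m₀ − payload = 58,400 − 4,530 = 53,870 kg.
Stage dry mass = ε × stage wet mass = 0.159 × 53,870 = 8,565.33 kg.
Burnout mass m_f = stage dry + payload = 8,565.33 + 4,530 = 13,095.33 kg.
By the Tsiolkovsky rocket equation, Δv = v_e · ln(58,400/13,095.33) = 4170.0 × ln(4.46) = 4170.0 × 1.4951 ≈ 6234 m/s.

Δv ≈ 6230 m/s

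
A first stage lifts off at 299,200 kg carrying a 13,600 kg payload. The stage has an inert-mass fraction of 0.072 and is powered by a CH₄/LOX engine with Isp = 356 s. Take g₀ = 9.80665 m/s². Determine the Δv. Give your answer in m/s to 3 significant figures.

Δv ≈ 7580 m/s

Stage wet mass = m₀ − payload = 299,200 − 13,600 = 285,600 kg.
Stage dry mass = ε × stage wet mass = 0.072 × 285,600 = 20,563.2 kg.
Burnout mass m_f = stage dry + payload = 20,563.2 + 13,600 = 34,163.2 kg.
v_e = Isp · g₀ = 356 × 9.80665 = 3491.2 m/s.
By the Tsiolkovsky rocket equation, Δv = v_e · ln(299,200/34,163.2) = 3491.2 × ln(8.758) = 3491.2 × 2.1700 ≈ 7576 m/s.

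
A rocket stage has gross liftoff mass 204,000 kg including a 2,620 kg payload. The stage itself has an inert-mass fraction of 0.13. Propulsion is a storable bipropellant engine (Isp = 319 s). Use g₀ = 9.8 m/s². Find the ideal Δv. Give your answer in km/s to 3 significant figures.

Stage wet mass = m₀ − payload = 204,000 − 2,620 = 201,380 kg.
Stage dry mass = ε × stage wet mass = 0.13 × 201,380 = 26,179.4 kg.
Burnout mass m_f = stage dry + payload = 26,179.4 + 2,620 = 28,799.4 kg.
v_e = Isp · g₀ = 319 × 9.8 = 3126.2 m/s.
By the Tsiolkovsky rocket equation, Δv = v_e · ln(204,000/28,799.4) = 3126.2 × ln(7.083) = 3126.2 × 1.9578 ≈ 6120 m/s.

Δv ≈ 6.12 km/s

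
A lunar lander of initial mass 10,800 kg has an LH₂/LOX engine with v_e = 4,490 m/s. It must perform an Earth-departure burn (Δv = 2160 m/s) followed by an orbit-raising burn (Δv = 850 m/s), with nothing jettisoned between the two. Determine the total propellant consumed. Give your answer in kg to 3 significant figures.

total propellant consumed ≈ 5280 kg

After the first burn: m = 10800 × exp(−2160/4490.0) = 10800 × 0.61812 = 6,675.7 kg.
After the second burn: m = 6,675.7 × exp(−850/4490.0) = 6,675.7 × 0.82753 = 5,524.34 kg.
Total propellant = m₀ − m_final = 10800 − 5,524.34 = 5,275.66 kg.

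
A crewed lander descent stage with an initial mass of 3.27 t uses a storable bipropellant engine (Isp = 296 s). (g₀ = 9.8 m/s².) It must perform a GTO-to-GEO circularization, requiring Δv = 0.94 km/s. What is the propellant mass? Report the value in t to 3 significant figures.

propellant mass ≈ 0.905 t

v_e = Isp · g₀ = 296 × 9.8 = 2900.8 m/s.
m₀/m_f = exp(Δv / v_e) = exp(940 / 2900.8) = exp(0.3240) = 1.3827.
m_f = 3.27 / 1.3827 = 2.36494 t, so propellant = m₀ − m_f = 3.27 − 2.36494 = 0.90506 t.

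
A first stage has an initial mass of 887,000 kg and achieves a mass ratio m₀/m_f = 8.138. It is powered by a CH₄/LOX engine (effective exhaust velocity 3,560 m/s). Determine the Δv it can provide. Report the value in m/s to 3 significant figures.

Δv ≈ 7460 m/s

By the Tsiolkovsky rocket equation, Δv = v_e · ln(8.138) = 3560.0 × 2.0965 ≈ 7463.7 m/s.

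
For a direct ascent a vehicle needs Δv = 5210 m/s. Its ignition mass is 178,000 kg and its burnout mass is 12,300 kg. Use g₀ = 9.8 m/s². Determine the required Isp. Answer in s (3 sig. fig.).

Isp ≈ 199 s

ln(m₀/m_f) = ln(178000/12300) = ln(14.47) = 2.6722.
v_e = Δv / ln(m₀/m_f) = 5210 / 2.6722 = 1949.7 m/s.
Isp = v_e / g₀ = 1949.7 / 9.8 = 199.0 s.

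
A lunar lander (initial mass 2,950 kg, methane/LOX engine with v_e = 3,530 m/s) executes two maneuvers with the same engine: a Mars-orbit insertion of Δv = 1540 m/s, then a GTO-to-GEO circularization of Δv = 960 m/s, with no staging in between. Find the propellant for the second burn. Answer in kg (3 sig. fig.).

After the first burn: m = 2950 × exp(−1540/3530.0) = 2950 × 0.64645 = 1,907.03 kg.
After the second burn: m = 1,907.03 × exp(−960/3530.0) = 1,907.03 × 0.76189 = 1,452.95 kg.
Second-burn propellant = 1,907.03 − 1,452.95 = 454.08 kg.

propellant for the second burn ≈ 454 kg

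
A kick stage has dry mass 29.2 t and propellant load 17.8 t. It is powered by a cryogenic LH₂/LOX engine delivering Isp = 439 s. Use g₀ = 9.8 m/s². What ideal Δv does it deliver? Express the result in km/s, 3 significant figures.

v_e = Isp · g₀ = 439 × 9.8 = 4302.2 m/s.
m₀ = m_dry + m_prop = 29.2 + 17.8 = 47 t.
By the Tsiolkovsky rocket equation, Δv = v_e · ln(m₀/m_f) = 4302.2 × ln(1.61) = 4302.2 × 0.4760 ≈ 2047.8 m/s.

Δv ≈ 2.05 km/s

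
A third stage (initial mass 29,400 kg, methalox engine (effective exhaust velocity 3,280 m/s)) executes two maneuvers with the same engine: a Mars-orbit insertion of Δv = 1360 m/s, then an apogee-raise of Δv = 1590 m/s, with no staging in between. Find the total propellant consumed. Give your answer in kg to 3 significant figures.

After the first burn: m = 29400 × exp(−1360/3280.0) = 29400 × 0.66058 = 19,421.1 kg.
After the second burn: m = 19,421.1 × exp(−1590/3280.0) = 19,421.1 × 0.61585 = 11,960.5 kg.
Total propellant = m₀ − m_final = 29400 − 11,960.5 = 17,439.5 kg.

total propellant consumed ≈ 17400 kg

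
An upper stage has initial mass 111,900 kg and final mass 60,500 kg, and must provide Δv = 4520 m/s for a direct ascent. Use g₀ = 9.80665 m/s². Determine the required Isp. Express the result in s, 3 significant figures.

ln(m₀/m_f) = ln(111900/60500) = ln(1.85) = 0.6150.
By the Tsiolkovsky rocket equation, v_e = Δv / ln(m₀/m_f) = 4520 / 0.6150 = 7350.0 m/s.
Isp = v_e / g₀ = 7350.0 / 9.80665 = 749.5 s.

Isp ≈ 749 s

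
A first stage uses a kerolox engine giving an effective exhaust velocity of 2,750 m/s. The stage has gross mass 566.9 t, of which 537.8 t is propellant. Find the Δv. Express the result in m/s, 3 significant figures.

m_f = m₀ − m_prop = 566.9 − 537.8 = 29.1 t.
Using Δv = v_e ln(m₀/m_f): Δv = v_e · ln(m₀/m_f) = 2750.0 × ln(19.48) = 2750.0 × 2.9694 ≈ 8166.0 m/s.

Δv ≈ 8170 m/s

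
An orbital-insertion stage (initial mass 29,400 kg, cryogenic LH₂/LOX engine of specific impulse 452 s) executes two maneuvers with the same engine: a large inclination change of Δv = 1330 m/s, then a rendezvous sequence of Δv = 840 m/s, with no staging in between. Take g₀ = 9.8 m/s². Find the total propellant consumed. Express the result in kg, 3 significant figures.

v_e = Isp · g₀ = 452 × 9.8 = 4429.6 m/s.
After the first burn: m = 29400 × exp(−1330/4429.6) = 29400 × 0.74063 = 21,774.5 kg.
After the second burn: m = 21,774.5 × exp(−840/4429.6) = 21,774.5 × 0.82726 = 18,013.2 kg.
Total propellant = m₀ − m_final = 29400 − 18,013.2 = 11,386.8 kg.

total propellant consumed ≈ 11400 kg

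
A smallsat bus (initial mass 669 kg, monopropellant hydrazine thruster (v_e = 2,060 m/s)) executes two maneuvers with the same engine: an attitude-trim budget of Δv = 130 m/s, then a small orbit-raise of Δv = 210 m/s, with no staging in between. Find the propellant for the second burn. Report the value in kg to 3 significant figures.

propellant for the second burn ≈ 60.9 kg

After the first burn: m = 669 × exp(−130/2060.0) = 669 × 0.93884 = 628.084 kg.
After the second burn: m = 628.084 × exp(−210/2060.0) = 628.084 × 0.90308 = 567.21 kg.
Second-burn propellant = 628.084 − 567.21 = 60.874 kg.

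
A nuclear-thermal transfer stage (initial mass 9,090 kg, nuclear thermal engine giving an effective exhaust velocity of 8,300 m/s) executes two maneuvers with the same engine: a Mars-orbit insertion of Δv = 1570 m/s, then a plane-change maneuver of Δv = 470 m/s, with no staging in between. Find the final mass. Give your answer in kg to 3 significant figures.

After the first burn: m = 9090 × exp(−1570/8300.0) = 9090 × 0.82766 = 7,523.43 kg.
After the second burn: m = 7,523.43 × exp(−470/8300.0) = 7,523.43 × 0.94495 = 7,109.27 kg.

final mass ≈ 7110 kg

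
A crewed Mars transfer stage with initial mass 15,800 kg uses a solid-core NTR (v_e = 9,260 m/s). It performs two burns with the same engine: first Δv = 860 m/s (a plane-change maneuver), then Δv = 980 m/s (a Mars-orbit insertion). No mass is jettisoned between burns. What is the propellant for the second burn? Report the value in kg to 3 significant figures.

propellant for the second burn ≈ 1450 kg

After the first burn: m = 15800 × exp(−860/9260.0) = 15800 × 0.91131 = 14,398.7 kg.
After the second burn: m = 14,398.7 × exp(−980/9260.0) = 14,398.7 × 0.89958 = 12,952.8 kg.
Second-burn propellant = 14,398.7 − 12,952.8 = 1,445.9 kg.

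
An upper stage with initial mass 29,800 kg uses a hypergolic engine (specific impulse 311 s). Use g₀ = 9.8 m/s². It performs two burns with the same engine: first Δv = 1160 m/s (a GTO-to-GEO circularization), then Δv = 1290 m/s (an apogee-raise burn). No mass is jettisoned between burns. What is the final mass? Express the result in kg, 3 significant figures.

v_e = Isp · g₀ = 311 × 9.8 = 3047.8 m/s.
After the first burn: m = 29800 × exp(−1160/3047.8) = 29800 × 0.68345 = 20,366.8 kg.
After the second burn: m = 20,366.8 × exp(−1290/3047.8) = 20,366.8 × 0.65491 = 13,338.4 kg.

final mass ≈ 13300 kg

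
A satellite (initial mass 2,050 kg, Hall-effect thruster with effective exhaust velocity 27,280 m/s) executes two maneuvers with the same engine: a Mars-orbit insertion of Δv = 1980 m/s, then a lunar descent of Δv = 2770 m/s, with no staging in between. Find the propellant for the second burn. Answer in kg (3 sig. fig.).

After the first burn: m = 2050 × exp(−1980/27280.0) = 2050 × 0.92999 = 1,906.48 kg.
After the second burn: m = 1,906.48 × exp(−2770/27280.0) = 1,906.48 × 0.90345 = 1,722.41 kg.
Second-burn propellant = 1,906.48 − 1,722.41 = 184.07 kg.

propellant for the second burn ≈ 184 kg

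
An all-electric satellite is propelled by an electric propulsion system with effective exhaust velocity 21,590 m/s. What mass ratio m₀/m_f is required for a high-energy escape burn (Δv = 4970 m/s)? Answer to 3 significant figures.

mass ratio ≈ 1.26

m₀/m_f = exp(Δv / v_e) = exp(4970 / 21590.0) = exp(0.2302) = 1.2589.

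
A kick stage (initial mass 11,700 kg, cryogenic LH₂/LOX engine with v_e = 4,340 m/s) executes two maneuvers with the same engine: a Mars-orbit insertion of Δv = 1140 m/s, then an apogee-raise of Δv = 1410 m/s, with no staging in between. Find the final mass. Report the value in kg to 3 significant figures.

After the first burn: m = 11700 × exp(−1140/4340.0) = 11700 × 0.76899 = 8,997.18 kg.
After the second burn: m = 8,997.18 × exp(−1410/4340.0) = 8,997.18 × 0.72261 = 6,501.45 kg.

final mass ≈ 6500 kg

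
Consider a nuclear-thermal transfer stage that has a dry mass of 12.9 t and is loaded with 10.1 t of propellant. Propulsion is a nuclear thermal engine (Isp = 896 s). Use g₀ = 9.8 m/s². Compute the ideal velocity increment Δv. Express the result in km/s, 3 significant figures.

Δv ≈ 5.08 km/s

v_e = Isp · g₀ = 896 × 9.8 = 8780.8 m/s.
m₀ = m_dry + m_prop = 12.9 + 10.1 = 23 t.
By the Tsiolkovsky rocket equation, Δv = v_e · ln(m₀/m_f) = 8780.8 × ln(1.783) = 8780.8 × 0.5783 ≈ 5077.6 m/s.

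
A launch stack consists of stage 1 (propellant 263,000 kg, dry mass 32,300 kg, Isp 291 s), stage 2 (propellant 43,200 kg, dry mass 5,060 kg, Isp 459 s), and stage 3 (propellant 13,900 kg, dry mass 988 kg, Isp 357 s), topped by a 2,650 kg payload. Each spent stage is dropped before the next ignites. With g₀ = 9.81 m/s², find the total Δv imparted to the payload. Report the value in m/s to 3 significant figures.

Δv ≈ 14000 m/s

Ignition mass of stage 1 = 263,000+32,300 + 43,200+5,060 + 13,900+988 + 2,650 = 361,098 kg.
Stage 1: m₀ = 361,098 kg, m_f = 361,098 − 263,000 = 98,098 kg; Δv = 291×9.81×ln(3.681) = 2854.7×1.3032 ≈ 3720 m/s.
Stage 2: m₀ = 65,798 kg, m_f = 65,798 − 43,200 = 22,598 kg; Δv = 459×9.81×ln(2.912) = 4502.8×1.0687 ≈ 4812 m/s.
Stage 3: m₀ = 17,538 kg, m_f = 17,538 − 13,900 = 3,638 kg; Δv = 357×9.81×ln(4.821) = 3502.2×1.5729 ≈ 5509 m/s.
Total Δv = 3720 + 4812 + 5509 = 14041 m/s.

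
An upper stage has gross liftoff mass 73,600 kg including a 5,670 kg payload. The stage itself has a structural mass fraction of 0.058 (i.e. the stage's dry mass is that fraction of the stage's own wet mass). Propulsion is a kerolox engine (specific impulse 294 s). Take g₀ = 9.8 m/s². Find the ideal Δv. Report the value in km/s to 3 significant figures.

Stage wet mass = m₀ − payload = 73,600 − 5,670 = 67,930 kg.
Stage dry mass = ε × stage wet mass = 0.058 × 67,930 = 3,939.94 kg.
Burnout mass m_f = stage dry + payload = 3,939.94 + 5,670 = 9,609.94 kg.
v_e = Isp · g₀ = 294 × 9.8 = 2881.2 m/s.
By the Tsiolkovsky rocket equation, Δv = v_e · ln(73,600/9,609.94) = 2881.2 × ln(7.659) = 2881.2 × 2.0358 ≈ 5866 m/s.

Δv ≈ 5.87 km/s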